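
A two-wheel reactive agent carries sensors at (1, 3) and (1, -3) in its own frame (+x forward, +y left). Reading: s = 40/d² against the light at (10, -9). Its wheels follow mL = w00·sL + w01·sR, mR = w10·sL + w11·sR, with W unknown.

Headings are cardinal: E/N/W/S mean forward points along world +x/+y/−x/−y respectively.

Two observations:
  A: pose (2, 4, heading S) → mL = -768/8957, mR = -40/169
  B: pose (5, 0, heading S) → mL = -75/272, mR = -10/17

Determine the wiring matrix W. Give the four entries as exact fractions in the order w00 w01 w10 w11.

obs A: pose=(2,4,S) → sL=40/169, sR=8/53, mL=-768/8957, mR=-40/169
obs B: pose=(5,0,S) → sL=10/17, sR=5/16, mL=-75/272, mR=-10/17
sensor matrix S = [[40/169, 8/53], [10/17, 5/16]]; det S = -4515/304538
solve [mL_A; mL_B] = S·[w00; w01] and [mR_A; mR_B] = S·[w10; w11]:
  w00 = -1, w01 = 1, w10 = -1, w11 = 0

-1 1 -1 0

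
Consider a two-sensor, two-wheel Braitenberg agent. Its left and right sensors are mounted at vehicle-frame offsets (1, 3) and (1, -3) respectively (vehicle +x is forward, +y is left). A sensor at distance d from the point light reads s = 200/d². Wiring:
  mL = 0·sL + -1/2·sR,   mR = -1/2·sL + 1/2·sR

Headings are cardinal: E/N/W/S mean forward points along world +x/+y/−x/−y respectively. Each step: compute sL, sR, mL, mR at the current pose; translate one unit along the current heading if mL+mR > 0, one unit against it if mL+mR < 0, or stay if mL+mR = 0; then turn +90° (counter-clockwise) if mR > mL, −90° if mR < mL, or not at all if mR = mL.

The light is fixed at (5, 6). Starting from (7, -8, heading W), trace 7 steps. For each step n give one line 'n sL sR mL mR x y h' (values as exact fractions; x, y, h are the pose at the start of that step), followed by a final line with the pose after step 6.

n=0: pose=(7,-8,W); sL=20/29, sR=100/61; mL=-50/61, mR=840/1769; mL+mR=-10/29 → advance -1; mR−mL=2290/1769 → turn +1·90°
n=1: pose=(8,-8,S); sL=200/261, sR=8/9; mL=-4/9, mR=16/261; mL+mR=-100/261 → advance -1; mR−mL=44/87 → turn +1·90°
n=2: pose=(8,-7,E); sL=50/29, sR=25/34; mL=-25/68, mR=-975/1972; mL+mR=-25/29 → advance -1; mR−mL=-125/986 → turn -1·90°
n=3: pose=(7,-7,S); sL=200/221, sR=200/197; mL=-100/197, mR=2400/43537; mL+mR=-100/221 → advance -1; mR−mL=24500/43537 → turn +1·90°
n=4: pose=(7,-6,E); sL=20/9, sR=100/117; mL=-50/117, mR=-80/117; mL+mR=-10/9 → advance -1; mR−mL=-10/39 → turn -1·90°
n=5: pose=(6,-6,S); sL=40/37, sR=200/173; mL=-100/173, mR=240/6401; mL+mR=-20/37 → advance -1; mR−mL=3940/6401 → turn +1·90°
n=6: pose=(6,-5,E); sL=50/17, sR=1; mL=-1/2, mR=-33/34; mL+mR=-25/17 → advance -1; mR−mL=-8/17 → turn -1·90°

0 20/29 100/61 -50/61 840/1769 7 -8 W
1 200/261 8/9 -4/9 16/261 8 -8 S
2 50/29 25/34 -25/68 -975/1972 8 -7 E
3 200/221 200/197 -100/197 2400/43537 7 -7 S
4 20/9 100/117 -50/117 -80/117 7 -6 E
5 40/37 200/173 -100/173 240/6401 6 -6 S
6 50/17 1 -1/2 -33/34 6 -5 E
final 5 -5 S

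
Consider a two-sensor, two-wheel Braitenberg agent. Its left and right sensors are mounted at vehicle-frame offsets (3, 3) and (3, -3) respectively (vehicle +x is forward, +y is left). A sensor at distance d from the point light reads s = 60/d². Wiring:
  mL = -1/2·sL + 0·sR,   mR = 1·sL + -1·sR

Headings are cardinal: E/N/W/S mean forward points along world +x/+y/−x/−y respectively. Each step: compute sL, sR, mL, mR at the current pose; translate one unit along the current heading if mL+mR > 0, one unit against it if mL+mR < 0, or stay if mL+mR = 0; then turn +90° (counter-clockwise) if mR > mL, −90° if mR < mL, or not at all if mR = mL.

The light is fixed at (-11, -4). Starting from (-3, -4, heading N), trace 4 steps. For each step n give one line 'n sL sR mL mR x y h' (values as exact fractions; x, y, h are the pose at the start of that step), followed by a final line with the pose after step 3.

n=0: pose=(-3,-4,N); sL=30/17, sR=6/13; mL=-15/17, mR=288/221; mL+mR=93/221 → advance +1; mR−mL=483/221 → turn +1·90°
n=1: pose=(-3,-3,W); sL=60/29, sR=60/41; mL=-30/29, mR=720/1189; mL+mR=-510/1189 → advance -1; mR−mL=1950/1189 → turn +1·90°
n=2: pose=(-2,-3,S); sL=15/37, sR=3/2; mL=-15/74, mR=-81/74; mL+mR=-48/37 → advance -1; mR−mL=-33/37 → turn -1·90°
n=3: pose=(-2,-2,W); sL=60/37, sR=60/61; mL=-30/37, mR=1440/2257; mL+mR=-390/2257 → advance -1; mR−mL=3270/2257 → turn +1·90°

0 30/17 6/13 -15/17 288/221 -3 -4 N
1 60/29 60/41 -30/29 720/1189 -3 -3 W
2 15/37 3/2 -15/74 -81/74 -2 -3 S
3 60/37 60/61 -30/37 1440/2257 -2 -2 W
final -1 -2 S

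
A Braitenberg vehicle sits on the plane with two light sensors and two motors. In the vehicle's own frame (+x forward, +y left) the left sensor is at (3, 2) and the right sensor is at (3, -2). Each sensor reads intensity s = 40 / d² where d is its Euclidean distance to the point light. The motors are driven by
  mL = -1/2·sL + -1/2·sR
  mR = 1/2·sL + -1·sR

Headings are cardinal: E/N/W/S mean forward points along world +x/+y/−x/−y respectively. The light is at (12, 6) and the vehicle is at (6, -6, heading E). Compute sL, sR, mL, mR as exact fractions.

40/109 8/41 -1256/4469 -52/4469

left sensor world pos  = (9, -4); dL² = 109
right sensor world pos = (9, -8); dR² = 205
sL = 40/109 = 40/109
sR = 40/205 = 8/41
mL = -1/2·sL + -1/2·sR = -1256/4469
mR = 1/2·sL + -1·sR = -52/4469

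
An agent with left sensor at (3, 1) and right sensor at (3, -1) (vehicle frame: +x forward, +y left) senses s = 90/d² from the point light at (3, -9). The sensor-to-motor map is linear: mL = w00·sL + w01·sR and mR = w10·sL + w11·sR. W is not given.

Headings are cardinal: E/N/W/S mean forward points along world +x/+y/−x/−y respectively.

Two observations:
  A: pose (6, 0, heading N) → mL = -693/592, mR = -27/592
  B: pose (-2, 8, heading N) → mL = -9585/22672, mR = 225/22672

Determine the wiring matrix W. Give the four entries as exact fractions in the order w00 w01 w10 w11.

obs A: pose=(6,0,N) → sL=45/74, sR=9/16, mL=-693/592, mR=-27/592
obs B: pose=(-2,8,N) → sL=45/218, sR=45/208, mL=-9585/22672, mR=225/22672
sensor matrix S = [[45/74, 9/16], [45/218, 45/208]]; det S = 810/52429
solve [mL_A; mL_B] = S·[w00; w01] and [mR_A; mR_B] = S·[w10; w11]:
  w00 = -1, w01 = -1, w10 = -1, w11 = 1

-1 -1 -1 1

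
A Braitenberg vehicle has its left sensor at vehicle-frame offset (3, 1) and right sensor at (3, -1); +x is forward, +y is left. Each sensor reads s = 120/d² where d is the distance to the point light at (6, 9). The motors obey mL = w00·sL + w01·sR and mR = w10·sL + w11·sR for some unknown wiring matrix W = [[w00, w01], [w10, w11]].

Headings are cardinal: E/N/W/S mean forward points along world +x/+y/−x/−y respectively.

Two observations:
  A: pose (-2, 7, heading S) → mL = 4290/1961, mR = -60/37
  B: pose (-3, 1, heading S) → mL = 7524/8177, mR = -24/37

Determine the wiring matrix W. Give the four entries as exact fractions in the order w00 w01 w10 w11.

1 1/2 -1 0

obs A: pose=(-2,7,S) → sL=60/37, sR=60/53, mL=4290/1961, mR=-60/37
obs B: pose=(-3,1,S) → sL=24/37, sR=120/221, mL=7524/8177, mR=-24/37
sensor matrix S = [[60/37, 60/53], [24/37, 120/221]]; det S = 63360/433381
solve [mL_A; mL_B] = S·[w00; w01] and [mR_A; mR_B] = S·[w10; w11]:
  w00 = 1, w01 = 1/2, w10 = -1, w11 = 0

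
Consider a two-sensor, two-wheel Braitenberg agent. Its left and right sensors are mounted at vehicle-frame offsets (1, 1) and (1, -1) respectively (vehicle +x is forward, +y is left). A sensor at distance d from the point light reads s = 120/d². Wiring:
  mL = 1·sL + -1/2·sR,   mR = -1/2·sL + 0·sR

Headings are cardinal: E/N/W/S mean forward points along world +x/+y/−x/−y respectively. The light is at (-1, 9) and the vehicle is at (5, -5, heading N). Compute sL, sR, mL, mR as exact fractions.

left sensor world pos  = (4, -4); dL² = 194
right sensor world pos = (6, -4); dR² = 218
sL = 120/194 = 60/97
sR = 120/218 = 60/109
mL = 1·sL + -1/2·sR = 3630/10573
mR = -1/2·sL + 0·sR = -30/97

60/97 60/109 3630/10573 -30/97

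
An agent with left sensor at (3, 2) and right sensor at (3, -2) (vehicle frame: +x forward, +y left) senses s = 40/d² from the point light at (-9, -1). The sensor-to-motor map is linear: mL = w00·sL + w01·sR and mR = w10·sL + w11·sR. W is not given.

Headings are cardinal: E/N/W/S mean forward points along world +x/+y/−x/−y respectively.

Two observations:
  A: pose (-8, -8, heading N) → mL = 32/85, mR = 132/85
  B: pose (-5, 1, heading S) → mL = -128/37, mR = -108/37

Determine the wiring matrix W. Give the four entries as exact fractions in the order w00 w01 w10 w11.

1/2 -1/2 1 -1/2

obs A: pose=(-8,-8,N) → sL=40/17, sR=8/5, mL=32/85, mR=132/85
obs B: pose=(-5,1,S) → sL=40/37, sR=8, mL=-128/37, mR=-108/37
sensor matrix S = [[40/17, 8/5], [40/37, 8]]; det S = 10752/629
solve [mL_A; mL_B] = S·[w00; w01] and [mR_A; mR_B] = S·[w10; w11]:
  w00 = 1/2, w01 = -1/2, w10 = 1, w11 = -1/2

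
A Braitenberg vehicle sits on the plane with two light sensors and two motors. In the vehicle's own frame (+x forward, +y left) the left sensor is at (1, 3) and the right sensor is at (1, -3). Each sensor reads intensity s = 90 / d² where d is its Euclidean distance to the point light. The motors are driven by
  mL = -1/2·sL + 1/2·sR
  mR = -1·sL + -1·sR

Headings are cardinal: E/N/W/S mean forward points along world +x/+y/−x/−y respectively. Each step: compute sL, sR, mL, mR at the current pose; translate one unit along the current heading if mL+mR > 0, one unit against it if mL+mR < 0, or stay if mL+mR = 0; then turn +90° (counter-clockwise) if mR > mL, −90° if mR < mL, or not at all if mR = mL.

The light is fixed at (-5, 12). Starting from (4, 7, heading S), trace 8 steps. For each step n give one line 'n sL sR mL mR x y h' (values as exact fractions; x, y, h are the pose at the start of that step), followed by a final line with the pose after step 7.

n=0: pose=(4,7,S); sL=1/2, sR=5/4; mL=3/8, mR=-7/4; mL+mR=-11/8 → advance -1; mR−mL=-17/8 → turn -1·90°
n=1: pose=(4,8,W); sL=90/113, sR=18/13; mL=432/1469, mR=-3204/1469; mL+mR=-2772/1469 → advance -1; mR−mL=-3636/1469 → turn -1·90°
n=2: pose=(5,8,N); sL=45/29, sR=45/89; mL=-1350/2581, mR=-5310/2581; mL+mR=-6660/2581 → advance -1; mR−mL=-3960/2581 → turn -1·90°
n=3: pose=(5,7,E); sL=18/25, sR=18/37; mL=-108/925, mR=-1116/925; mL+mR=-1224/925 → advance -1; mR−mL=-1008/925 → turn -1·90°
n=4: pose=(4,7,S); sL=1/2, sR=5/4; mL=3/8, mR=-7/4; mL+mR=-11/8 → advance -1; mR−mL=-17/8 → turn -1·90°
n=5: pose=(4,8,W); sL=90/113, sR=18/13; mL=432/1469, mR=-3204/1469; mL+mR=-2772/1469 → advance -1; mR−mL=-3636/1469 → turn -1·90°
n=6: pose=(5,8,N); sL=45/29, sR=45/89; mL=-1350/2581, mR=-5310/2581; mL+mR=-6660/2581 → advance -1; mR−mL=-3960/2581 → turn -1·90°
n=7: pose=(5,7,E); sL=18/25, sR=18/37; mL=-108/925, mR=-1116/925; mL+mR=-1224/925 → advance -1; mR−mL=-1008/925 → turn -1·90°

0 1/2 5/4 3/8 -7/4 4 7 S
1 90/113 18/13 432/1469 -3204/1469 4 8 W
2 45/29 45/89 -1350/2581 -5310/2581 5 8 N
3 18/25 18/37 -108/925 -1116/925 5 7 E
4 1/2 5/4 3/8 -7/4 4 7 S
5 90/113 18/13 432/1469 -3204/1469 4 8 W
6 45/29 45/89 -1350/2581 -5310/2581 5 8 N
7 18/25 18/37 -108/925 -1116/925 5 7 E
final 4 7 S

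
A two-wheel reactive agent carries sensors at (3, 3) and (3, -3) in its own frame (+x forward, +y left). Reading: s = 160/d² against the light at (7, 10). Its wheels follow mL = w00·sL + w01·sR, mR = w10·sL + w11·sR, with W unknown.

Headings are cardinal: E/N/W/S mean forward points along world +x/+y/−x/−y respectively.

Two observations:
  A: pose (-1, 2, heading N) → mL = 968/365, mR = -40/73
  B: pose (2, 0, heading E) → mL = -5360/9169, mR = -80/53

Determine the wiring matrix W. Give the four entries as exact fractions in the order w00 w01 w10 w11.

-1/2 1 -1/2 0

obs A: pose=(-1,2,N) → sL=80/73, sR=16/5, mL=968/365, mR=-40/73
obs B: pose=(2,0,E) → sL=160/53, sR=160/173, mL=-5360/9169, mR=-80/53
sensor matrix S = [[80/73, 16/5], [160/53, 160/173]]; det S = -5787648/669337
solve [mL_A; mL_B] = S·[w00; w01] and [mR_A; mR_B] = S·[w10; w11]:
  w00 = -1/2, w01 = 1, w10 = -1/2, w11 = 0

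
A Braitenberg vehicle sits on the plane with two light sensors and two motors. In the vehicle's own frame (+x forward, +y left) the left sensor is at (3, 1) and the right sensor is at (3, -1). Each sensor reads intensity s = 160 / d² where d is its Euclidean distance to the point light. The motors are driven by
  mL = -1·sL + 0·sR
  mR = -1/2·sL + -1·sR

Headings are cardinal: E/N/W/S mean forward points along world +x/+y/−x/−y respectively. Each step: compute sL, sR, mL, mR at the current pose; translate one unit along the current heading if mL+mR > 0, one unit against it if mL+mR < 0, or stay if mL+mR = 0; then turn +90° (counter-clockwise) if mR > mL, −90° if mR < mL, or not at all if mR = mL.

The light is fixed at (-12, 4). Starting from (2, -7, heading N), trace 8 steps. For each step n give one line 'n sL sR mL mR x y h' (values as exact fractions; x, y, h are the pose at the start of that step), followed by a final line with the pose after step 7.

0 160/233 160/289 -160/233 -60400/67337 2 -7 N
1 16/41 80/229 -16/41 -5112/9389 2 -8 E
2 160/421 160/369 -160/421 -96880/155349 1 -8 S
3 40/61 4/5 -40/61 -344/305 1 -7 W
4 160/233 160/289 -160/233 -60400/67337 2 -7 N
5 16/41 80/229 -16/41 -5112/9389 2 -8 E
6 160/421 160/369 -160/421 -96880/155349 1 -8 S
7 40/61 4/5 -40/61 -344/305 1 -7 W
final 2 -7 N

n=0: pose=(2,-7,N); sL=160/233, sR=160/289; mL=-160/233, mR=-60400/67337; mL+mR=-106640/67337 → advance -1; mR−mL=-14160/67337 → turn -1·90°
n=1: pose=(2,-8,E); sL=16/41, sR=80/229; mL=-16/41, mR=-5112/9389; mL+mR=-8776/9389 → advance -1; mR−mL=-1448/9389 → turn -1·90°
n=2: pose=(1,-8,S); sL=160/421, sR=160/369; mL=-160/421, mR=-96880/155349; mL+mR=-155920/155349 → advance -1; mR−mL=-37840/155349 → turn -1·90°
n=3: pose=(1,-7,W); sL=40/61, sR=4/5; mL=-40/61, mR=-344/305; mL+mR=-544/305 → advance -1; mR−mL=-144/305 → turn -1·90°
n=4: pose=(2,-7,N); sL=160/233, sR=160/289; mL=-160/233, mR=-60400/67337; mL+mR=-106640/67337 → advance -1; mR−mL=-14160/67337 → turn -1·90°
n=5: pose=(2,-8,E); sL=16/41, sR=80/229; mL=-16/41, mR=-5112/9389; mL+mR=-8776/9389 → advance -1; mR−mL=-1448/9389 → turn -1·90°
n=6: pose=(1,-8,S); sL=160/421, sR=160/369; mL=-160/421, mR=-96880/155349; mL+mR=-155920/155349 → advance -1; mR−mL=-37840/155349 → turn -1·90°
n=7: pose=(1,-7,W); sL=40/61, sR=4/5; mL=-40/61, mR=-344/305; mL+mR=-544/305 → advance -1; mR−mL=-144/305 → turn -1·90°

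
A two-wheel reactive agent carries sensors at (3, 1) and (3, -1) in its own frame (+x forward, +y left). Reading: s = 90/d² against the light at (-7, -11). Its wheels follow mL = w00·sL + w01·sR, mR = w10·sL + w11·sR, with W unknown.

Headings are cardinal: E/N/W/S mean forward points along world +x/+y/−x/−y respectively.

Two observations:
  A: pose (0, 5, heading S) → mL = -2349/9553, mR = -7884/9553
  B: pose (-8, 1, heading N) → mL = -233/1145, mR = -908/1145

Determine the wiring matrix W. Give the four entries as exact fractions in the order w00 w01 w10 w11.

1/2 -1 -1 -1

obs A: pose=(0,5,S) → sL=90/233, sR=18/41, mL=-2349/9553, mR=-7884/9553
obs B: pose=(-8,1,N) → sL=90/229, sR=2/5, mL=-233/1145, mR=-908/1145
sensor matrix S = [[90/233, 18/41], [90/229, 2/5]]; det S = -39456/2187637
solve [mL_A; mL_B] = S·[w00; w01] and [mR_A; mR_B] = S·[w10; w11]:
  w00 = 1/2, w01 = -1, w10 = -1, w11 = -1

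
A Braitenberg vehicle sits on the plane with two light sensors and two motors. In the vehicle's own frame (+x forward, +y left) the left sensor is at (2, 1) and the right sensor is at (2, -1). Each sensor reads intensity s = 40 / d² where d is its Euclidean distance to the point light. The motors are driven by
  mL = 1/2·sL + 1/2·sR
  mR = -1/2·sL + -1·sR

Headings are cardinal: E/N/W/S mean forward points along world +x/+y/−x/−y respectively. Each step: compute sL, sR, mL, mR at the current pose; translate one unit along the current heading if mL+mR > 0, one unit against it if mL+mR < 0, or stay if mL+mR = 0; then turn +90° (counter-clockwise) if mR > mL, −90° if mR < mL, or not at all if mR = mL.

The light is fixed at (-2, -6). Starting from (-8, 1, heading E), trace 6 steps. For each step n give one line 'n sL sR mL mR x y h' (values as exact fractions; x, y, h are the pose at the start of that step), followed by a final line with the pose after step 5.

0 1/2 10/13 33/52 -53/52 -8 1 E
1 40/61 40/89 3000/5429 -4220/5429 -9 1 S
2 4/13 20/81 292/1053 -422/1053 -9 2 W
3 40/149 8/25 1096/3725 -1692/3725 -8 2 N
4 1/2 10/13 33/52 -53/52 -8 1 E
5 40/61 40/89 3000/5429 -4220/5429 -9 1 S
final -9 2 W

n=0: pose=(-8,1,E); sL=1/2, sR=10/13; mL=33/52, mR=-53/52; mL+mR=-5/13 → advance -1; mR−mL=-43/26 → turn -1·90°
n=1: pose=(-9,1,S); sL=40/61, sR=40/89; mL=3000/5429, mR=-4220/5429; mL+mR=-20/89 → advance -1; mR−mL=-7220/5429 → turn -1·90°
n=2: pose=(-9,2,W); sL=4/13, sR=20/81; mL=292/1053, mR=-422/1053; mL+mR=-10/81 → advance -1; mR−mL=-238/351 → turn -1·90°
n=3: pose=(-8,2,N); sL=40/149, sR=8/25; mL=1096/3725, mR=-1692/3725; mL+mR=-4/25 → advance -1; mR−mL=-2788/3725 → turn -1·90°
n=4: pose=(-8,1,E); sL=1/2, sR=10/13; mL=33/52, mR=-53/52; mL+mR=-5/13 → advance -1; mR−mL=-43/26 → turn -1·90°
n=5: pose=(-9,1,S); sL=40/61, sR=40/89; mL=3000/5429, mR=-4220/5429; mL+mR=-20/89 → advance -1; mR−mL=-7220/5429 → turn -1·90°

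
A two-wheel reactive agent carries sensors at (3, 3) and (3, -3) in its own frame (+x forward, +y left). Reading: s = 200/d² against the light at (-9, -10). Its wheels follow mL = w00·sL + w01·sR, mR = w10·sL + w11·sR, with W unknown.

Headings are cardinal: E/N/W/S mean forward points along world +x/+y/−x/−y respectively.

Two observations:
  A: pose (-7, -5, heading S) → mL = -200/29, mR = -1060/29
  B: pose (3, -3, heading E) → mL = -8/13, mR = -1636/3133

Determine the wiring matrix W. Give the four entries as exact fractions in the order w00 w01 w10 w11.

obs A: pose=(-7,-5,S) → sL=200/29, sR=40, mL=-200/29, mR=-1060/29
obs B: pose=(3,-3,E) → sL=8/13, sR=200/241, mL=-8/13, mR=-1636/3133
sensor matrix S = [[200/29, 40], [8/13, 200/241]]; det S = -1716480/90857
solve [mL_A; mL_B] = S·[w00; w01] and [mR_A; mR_B] = S·[w10; w11]:
  w00 = -1, w01 = 0, w10 = 1/2, w11 = -1

-1 0 1/2 -1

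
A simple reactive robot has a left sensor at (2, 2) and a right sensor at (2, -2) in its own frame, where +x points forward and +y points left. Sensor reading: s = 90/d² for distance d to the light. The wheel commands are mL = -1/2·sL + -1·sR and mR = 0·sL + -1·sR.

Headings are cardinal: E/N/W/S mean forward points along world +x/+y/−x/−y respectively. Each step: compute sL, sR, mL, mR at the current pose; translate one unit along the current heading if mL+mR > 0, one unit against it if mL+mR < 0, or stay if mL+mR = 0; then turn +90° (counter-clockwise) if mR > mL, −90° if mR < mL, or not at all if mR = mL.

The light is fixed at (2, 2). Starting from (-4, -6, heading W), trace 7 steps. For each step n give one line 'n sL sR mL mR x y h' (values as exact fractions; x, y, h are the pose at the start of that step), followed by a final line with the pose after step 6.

n=0: pose=(-4,-6,W); sL=45/82, sR=9/10; mL=-963/820, mR=-9/10; mL+mR=-1701/820 → advance -1; mR−mL=45/164 → turn +1·90°
n=1: pose=(-3,-6,S); sL=90/109, sR=90/149; mL=-16515/16241, mR=-90/149; mL+mR=-26325/16241 → advance -1; mR−mL=45/109 → turn +1·90°
n=2: pose=(-3,-5,E); sL=45/17, sR=1; mL=-79/34, mR=-1; mL+mR=-113/34 → advance -1; mR−mL=45/34 → turn +1·90°
n=3: pose=(-4,-5,N); sL=90/89, sR=90/41; mL=-9855/3649, mR=-90/41; mL+mR=-17865/3649 → advance -1; mR−mL=45/89 → turn +1·90°
n=4: pose=(-4,-6,W); sL=45/82, sR=9/10; mL=-963/820, mR=-9/10; mL+mR=-1701/820 → advance -1; mR−mL=45/164 → turn +1·90°
n=5: pose=(-3,-6,S); sL=90/109, sR=90/149; mL=-16515/16241, mR=-90/149; mL+mR=-26325/16241 → advance -1; mR−mL=45/109 → turn +1·90°
n=6: pose=(-3,-5,E); sL=45/17, sR=1; mL=-79/34, mR=-1; mL+mR=-113/34 → advance -1; mR−mL=45/34 → turn +1·90°

0 45/82 9/10 -963/820 -9/10 -4 -6 W
1 90/109 90/149 -16515/16241 -90/149 -3 -6 S
2 45/17 1 -79/34 -1 -3 -5 E
3 90/89 90/41 -9855/3649 -90/41 -4 -5 N
4 45/82 9/10 -963/820 -9/10 -4 -6 W
5 90/109 90/149 -16515/16241 -90/149 -3 -6 S
6 45/17 1 -79/34 -1 -3 -5 E
final -4 -5 N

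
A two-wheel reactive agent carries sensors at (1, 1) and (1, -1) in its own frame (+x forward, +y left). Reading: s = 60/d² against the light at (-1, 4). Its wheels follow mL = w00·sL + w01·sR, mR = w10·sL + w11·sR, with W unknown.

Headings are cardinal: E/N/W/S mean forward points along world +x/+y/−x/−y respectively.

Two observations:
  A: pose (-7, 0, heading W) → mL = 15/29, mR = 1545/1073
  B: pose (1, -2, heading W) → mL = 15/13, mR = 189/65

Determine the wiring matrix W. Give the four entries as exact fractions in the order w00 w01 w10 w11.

obs A: pose=(-7,0,W) → sL=30/37, sR=30/29, mL=15/29, mR=1545/1073
obs B: pose=(1,-2,W) → sL=6/5, sR=30/13, mL=15/13, mR=189/65
sensor matrix S = [[30/37, 30/29], [6/5, 30/13]]; det S = 8784/13949
solve [mL_A; mL_B] = S·[w00; w01] and [mR_A; mR_B] = S·[w10; w11]:
  w00 = 0, w01 = 1/2, w10 = 1/2, w11 = 1

0 1/2 1/2 1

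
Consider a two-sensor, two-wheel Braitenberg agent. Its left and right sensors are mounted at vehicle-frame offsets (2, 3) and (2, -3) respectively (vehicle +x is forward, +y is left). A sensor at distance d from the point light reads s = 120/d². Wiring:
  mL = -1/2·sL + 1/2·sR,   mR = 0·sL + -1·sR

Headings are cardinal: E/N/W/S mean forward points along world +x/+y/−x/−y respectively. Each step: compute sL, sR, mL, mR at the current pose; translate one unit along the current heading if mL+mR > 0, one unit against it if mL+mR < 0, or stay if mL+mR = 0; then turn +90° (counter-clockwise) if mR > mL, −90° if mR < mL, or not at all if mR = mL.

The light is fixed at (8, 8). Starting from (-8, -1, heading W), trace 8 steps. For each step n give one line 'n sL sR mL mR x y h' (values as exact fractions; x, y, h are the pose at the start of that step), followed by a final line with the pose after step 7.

0 10/39 1/3 1/26 -1/3 -8 -1 W
1 120/373 120/193 10800/71989 -120/193 -7 -1 N
2 60/109 60/169 -1800/18421 -60/169 -7 -2 E
3 120/313 24/101 -2304/31613 -24/101 -8 -2 S
4 10/39 1/3 1/26 -1/3 -8 -1 W
5 120/373 120/193 10800/71989 -120/193 -7 -1 N
6 60/109 60/169 -1800/18421 -60/169 -7 -2 E
7 120/313 24/101 -2304/31613 -24/101 -8 -2 S
final -8 -1 W

n=0: pose=(-8,-1,W); sL=10/39, sR=1/3; mL=1/26, mR=-1/3; mL+mR=-23/78 → advance -1; mR−mL=-29/78 → turn -1·90°
n=1: pose=(-7,-1,N); sL=120/373, sR=120/193; mL=10800/71989, mR=-120/193; mL+mR=-33960/71989 → advance -1; mR−mL=-55560/71989 → turn -1·90°
n=2: pose=(-7,-2,E); sL=60/109, sR=60/169; mL=-1800/18421, mR=-60/169; mL+mR=-8340/18421 → advance -1; mR−mL=-4740/18421 → turn -1·90°
n=3: pose=(-8,-2,S); sL=120/313, sR=24/101; mL=-2304/31613, mR=-24/101; mL+mR=-9816/31613 → advance -1; mR−mL=-5208/31613 → turn -1·90°
n=4: pose=(-8,-1,W); sL=10/39, sR=1/3; mL=1/26, mR=-1/3; mL+mR=-23/78 → advance -1; mR−mL=-29/78 → turn -1·90°
n=5: pose=(-7,-1,N); sL=120/373, sR=120/193; mL=10800/71989, mR=-120/193; mL+mR=-33960/71989 → advance -1; mR−mL=-55560/71989 → turn -1·90°
n=6: pose=(-7,-2,E); sL=60/109, sR=60/169; mL=-1800/18421, mR=-60/169; mL+mR=-8340/18421 → advance -1; mR−mL=-4740/18421 → turn -1·90°
n=7: pose=(-8,-2,S); sL=120/313, sR=24/101; mL=-2304/31613, mR=-24/101; mL+mR=-9816/31613 → advance -1; mR−mL=-5208/31613 → turn -1·90°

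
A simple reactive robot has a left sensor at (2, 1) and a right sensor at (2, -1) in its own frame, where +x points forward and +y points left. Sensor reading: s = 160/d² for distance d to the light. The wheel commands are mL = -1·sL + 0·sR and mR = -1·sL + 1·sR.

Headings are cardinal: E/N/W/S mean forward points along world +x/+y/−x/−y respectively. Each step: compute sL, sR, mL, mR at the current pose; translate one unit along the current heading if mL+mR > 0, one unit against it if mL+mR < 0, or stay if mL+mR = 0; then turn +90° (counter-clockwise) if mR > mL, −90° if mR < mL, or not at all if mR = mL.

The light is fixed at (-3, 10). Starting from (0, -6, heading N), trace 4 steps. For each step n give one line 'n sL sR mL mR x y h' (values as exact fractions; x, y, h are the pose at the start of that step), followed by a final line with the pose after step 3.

0 4/5 40/53 -4/5 -12/265 0 -6 N
1 32/65 160/257 -32/65 2176/16705 0 -7 W
2 80/193 16/37 -80/193 128/7141 1 -7 S
3 160/261 32/65 -160/261 -2048/16965 1 -6 E
final 0 -6 N

n=0: pose=(0,-6,N); sL=4/5, sR=40/53; mL=-4/5, mR=-12/265; mL+mR=-224/265 → advance -1; mR−mL=40/53 → turn +1·90°
n=1: pose=(0,-7,W); sL=32/65, sR=160/257; mL=-32/65, mR=2176/16705; mL+mR=-6048/16705 → advance -1; mR−mL=160/257 → turn +1·90°
n=2: pose=(1,-7,S); sL=80/193, sR=16/37; mL=-80/193, mR=128/7141; mL+mR=-2832/7141 → advance -1; mR−mL=16/37 → turn +1·90°
n=3: pose=(1,-6,E); sL=160/261, sR=32/65; mL=-160/261, mR=-2048/16965; mL+mR=-12448/16965 → advance -1; mR−mL=32/65 → turn +1·90°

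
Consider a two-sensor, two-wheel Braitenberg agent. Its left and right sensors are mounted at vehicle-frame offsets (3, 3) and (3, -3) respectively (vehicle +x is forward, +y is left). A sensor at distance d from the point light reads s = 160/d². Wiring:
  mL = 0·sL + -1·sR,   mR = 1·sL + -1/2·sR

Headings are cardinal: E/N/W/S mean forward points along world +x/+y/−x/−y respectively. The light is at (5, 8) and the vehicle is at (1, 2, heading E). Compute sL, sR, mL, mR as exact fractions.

16 80/41 -80/41 616/41

left sensor world pos  = (4, 5); dL² = 10
right sensor world pos = (4, -1); dR² = 82
sL = 160/10 = 16
sR = 160/82 = 80/41
mL = 0·sL + -1·sR = -80/41
mR = 1·sL + -1/2·sR = 616/41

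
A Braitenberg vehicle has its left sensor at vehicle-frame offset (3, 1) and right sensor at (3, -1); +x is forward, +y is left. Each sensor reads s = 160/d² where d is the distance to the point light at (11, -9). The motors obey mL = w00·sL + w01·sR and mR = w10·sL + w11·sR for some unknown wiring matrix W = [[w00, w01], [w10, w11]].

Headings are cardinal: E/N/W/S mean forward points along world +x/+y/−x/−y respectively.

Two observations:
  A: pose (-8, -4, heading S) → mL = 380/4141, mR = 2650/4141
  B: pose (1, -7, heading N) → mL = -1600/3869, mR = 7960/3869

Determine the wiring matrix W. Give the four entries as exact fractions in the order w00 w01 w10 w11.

obs A: pose=(-8,-4,S) → sL=20/41, sR=40/101, mL=380/4141, mR=2650/4141
obs B: pose=(1,-7,N) → sL=80/73, sR=80/53, mL=-1600/3869, mR=7960/3869
sensor matrix S = [[20/41, 40/101], [80/73, 80/53]]; det S = 4843200/16021529
solve [mL_A; mL_B] = S·[w00; w01] and [mR_A; mR_B] = S·[w10; w11]:
  w00 = 1, w01 = -1, w10 = 1/2, w11 = 1

1 -1 1/2 1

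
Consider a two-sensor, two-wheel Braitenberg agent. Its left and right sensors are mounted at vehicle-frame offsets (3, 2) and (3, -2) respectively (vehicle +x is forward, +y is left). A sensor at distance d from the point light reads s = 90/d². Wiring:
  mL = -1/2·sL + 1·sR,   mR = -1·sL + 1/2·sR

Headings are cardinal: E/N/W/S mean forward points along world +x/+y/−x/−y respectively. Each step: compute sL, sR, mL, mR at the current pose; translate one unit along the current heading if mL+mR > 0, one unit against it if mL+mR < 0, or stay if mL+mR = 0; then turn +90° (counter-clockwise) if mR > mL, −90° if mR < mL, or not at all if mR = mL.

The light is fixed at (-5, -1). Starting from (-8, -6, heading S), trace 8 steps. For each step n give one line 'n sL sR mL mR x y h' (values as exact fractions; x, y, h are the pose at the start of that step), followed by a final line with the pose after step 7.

0 18/13 90/89 369/1157 -1017/1157 -8 -6 S
1 5/4 9/4 13/8 -1/8 -8 -5 W
2 90/37 18 621/37 243/37 -9 -5 N
3 45 45/13 -495/26 -1125/26 -9 -4 E
4 2 18/17 1/17 -25/17 -10 -4 S
5 9/8 45/32 27/32 -27/64 -10 -3 W
6 18/13 90/17 1017/221 279/221 -11 -3 N
7 9 5 1/2 -13/2 -11 -2 E
final -12 -2 S

n=0: pose=(-8,-6,S); sL=18/13, sR=90/89; mL=369/1157, mR=-1017/1157; mL+mR=-648/1157 → advance -1; mR−mL=-1386/1157 → turn -1·90°
n=1: pose=(-8,-5,W); sL=5/4, sR=9/4; mL=13/8, mR=-1/8; mL+mR=3/2 → advance +1; mR−mL=-7/4 → turn -1·90°
n=2: pose=(-9,-5,N); sL=90/37, sR=18; mL=621/37, mR=243/37; mL+mR=864/37 → advance +1; mR−mL=-378/37 → turn -1·90°
n=3: pose=(-9,-4,E); sL=45, sR=45/13; mL=-495/26, mR=-1125/26; mL+mR=-810/13 → advance -1; mR−mL=-315/13 → turn -1·90°
n=4: pose=(-10,-4,S); sL=2, sR=18/17; mL=1/17, mR=-25/17; mL+mR=-24/17 → advance -1; mR−mL=-26/17 → turn -1·90°
n=5: pose=(-10,-3,W); sL=9/8, sR=45/32; mL=27/32, mR=-27/64; mL+mR=27/64 → advance +1; mR−mL=-81/64 → turn -1·90°
n=6: pose=(-11,-3,N); sL=18/13, sR=90/17; mL=1017/221, mR=279/221; mL+mR=1296/221 → advance +1; mR−mL=-738/221 → turn -1·90°
n=7: pose=(-11,-2,E); sL=9, sR=5; mL=1/2, mR=-13/2; mL+mR=-6 → advance -1; mR−mL=-7 → turn -1·90°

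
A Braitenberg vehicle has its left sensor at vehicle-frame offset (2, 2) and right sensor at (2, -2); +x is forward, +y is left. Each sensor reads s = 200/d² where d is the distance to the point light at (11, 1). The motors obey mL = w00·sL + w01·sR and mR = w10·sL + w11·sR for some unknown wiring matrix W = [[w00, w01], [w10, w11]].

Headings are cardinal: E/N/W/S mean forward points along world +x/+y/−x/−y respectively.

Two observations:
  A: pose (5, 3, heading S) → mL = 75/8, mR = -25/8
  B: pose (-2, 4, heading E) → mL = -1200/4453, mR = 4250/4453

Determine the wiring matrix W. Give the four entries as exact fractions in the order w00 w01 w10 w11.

1 -1 -1/2 1

obs A: pose=(5,3,S) → sL=25/2, sR=25/8, mL=75/8, mR=-25/8
obs B: pose=(-2,4,E) → sL=100/73, sR=100/61, mL=-1200/4453, mR=4250/4453
sensor matrix S = [[25/2, 25/8], [100/73, 100/61]]; det S = 144375/8906
solve [mL_A; mL_B] = S·[w00; w01] and [mR_A; mR_B] = S·[w10; w11]:
  w00 = 1, w01 = -1, w10 = -1/2, w11 = 1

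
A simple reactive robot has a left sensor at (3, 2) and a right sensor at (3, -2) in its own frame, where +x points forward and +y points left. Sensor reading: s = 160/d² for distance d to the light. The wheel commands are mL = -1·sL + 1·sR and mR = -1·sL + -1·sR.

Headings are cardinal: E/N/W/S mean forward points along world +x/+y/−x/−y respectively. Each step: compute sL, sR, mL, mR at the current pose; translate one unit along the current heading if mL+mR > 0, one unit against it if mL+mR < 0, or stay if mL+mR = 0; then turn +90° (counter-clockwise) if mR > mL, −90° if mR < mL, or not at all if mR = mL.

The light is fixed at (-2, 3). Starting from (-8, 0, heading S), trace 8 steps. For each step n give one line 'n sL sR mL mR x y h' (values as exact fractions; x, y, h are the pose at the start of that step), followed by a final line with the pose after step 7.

n=0: pose=(-8,0,S); sL=40/13, sR=8/5; mL=-96/65, mR=-304/65; mL+mR=-80/13 → advance -1; mR−mL=-16/5 → turn -1·90°
n=1: pose=(-8,1,W); sL=160/97, sR=160/81; mL=2560/7857, mR=-28480/7857; mL+mR=-320/97 → advance -1; mR−mL=-320/81 → turn -1·90°
n=2: pose=(-7,1,N); sL=16/5, sR=16; mL=64/5, mR=-96/5; mL+mR=-32/5 → advance -1; mR−mL=-32 → turn -1·90°
n=3: pose=(-7,0,E); sL=32, sR=160/29; mL=-768/29, mR=-1088/29; mL+mR=-64 → advance -1; mR−mL=-320/29 → turn -1·90°
n=4: pose=(-8,0,S); sL=40/13, sR=8/5; mL=-96/65, mR=-304/65; mL+mR=-80/13 → advance -1; mR−mL=-16/5 → turn -1·90°
n=5: pose=(-8,1,W); sL=160/97, sR=160/81; mL=2560/7857, mR=-28480/7857; mL+mR=-320/97 → advance -1; mR−mL=-320/81 → turn -1·90°
n=6: pose=(-7,1,N); sL=16/5, sR=16; mL=64/5, mR=-96/5; mL+mR=-32/5 → advance -1; mR−mL=-32 → turn -1·90°
n=7: pose=(-7,0,E); sL=32, sR=160/29; mL=-768/29, mR=-1088/29; mL+mR=-64 → advance -1; mR−mL=-320/29 → turn -1·90°

0 40/13 8/5 -96/65 -304/65 -8 0 S
1 160/97 160/81 2560/7857 -28480/7857 -8 1 W
2 16/5 16 64/5 -96/5 -7 1 N
3 32 160/29 -768/29 -1088/29 -7 0 E
4 40/13 8/5 -96/65 -304/65 -8 0 S
5 160/97 160/81 2560/7857 -28480/7857 -8 1 W
6 16/5 16 64/5 -96/5 -7 1 N
7 32 160/29 -768/29 -1088/29 -7 0 E
final -8 0 S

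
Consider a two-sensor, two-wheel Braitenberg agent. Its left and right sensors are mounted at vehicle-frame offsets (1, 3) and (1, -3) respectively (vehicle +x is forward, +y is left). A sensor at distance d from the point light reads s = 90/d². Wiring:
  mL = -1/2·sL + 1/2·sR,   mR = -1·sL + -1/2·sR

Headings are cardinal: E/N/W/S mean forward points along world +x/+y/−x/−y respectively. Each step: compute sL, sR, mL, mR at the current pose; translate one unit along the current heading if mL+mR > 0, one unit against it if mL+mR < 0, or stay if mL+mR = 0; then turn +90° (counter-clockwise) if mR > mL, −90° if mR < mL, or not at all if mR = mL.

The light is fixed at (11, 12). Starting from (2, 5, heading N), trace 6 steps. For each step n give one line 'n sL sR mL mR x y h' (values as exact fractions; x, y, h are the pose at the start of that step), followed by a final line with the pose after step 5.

0 1/2 5/4 3/8 -9/8 2 5 N
1 90/89 18/37 -864/3293 -4131/3293 2 4 E
2 9/13 9/25 -54/325 -567/650 1 4 S
3 90/221 90/137 3780/30277 -22275/30277 1 5 W
4 1/2 5/4 3/8 -9/8 2 5 N
5 90/89 18/37 -864/3293 -4131/3293 2 4 E
final 1 4 S

n=0: pose=(2,5,N); sL=1/2, sR=5/4; mL=3/8, mR=-9/8; mL+mR=-3/4 → advance -1; mR−mL=-3/2 → turn -1·90°
n=1: pose=(2,4,E); sL=90/89, sR=18/37; mL=-864/3293, mR=-4131/3293; mL+mR=-135/89 → advance -1; mR−mL=-3267/3293 → turn -1·90°
n=2: pose=(1,4,S); sL=9/13, sR=9/25; mL=-54/325, mR=-567/650; mL+mR=-27/26 → advance -1; mR−mL=-459/650 → turn -1·90°
n=3: pose=(1,5,W); sL=90/221, sR=90/137; mL=3780/30277, mR=-22275/30277; mL+mR=-135/221 → advance -1; mR−mL=-26055/30277 → turn -1·90°
n=4: pose=(2,5,N); sL=1/2, sR=5/4; mL=3/8, mR=-9/8; mL+mR=-3/4 → advance -1; mR−mL=-3/2 → turn -1·90°
n=5: pose=(2,4,E); sL=90/89, sR=18/37; mL=-864/3293, mR=-4131/3293; mL+mR=-135/89 → advance -1; mR−mL=-3267/3293 → turn -1·90°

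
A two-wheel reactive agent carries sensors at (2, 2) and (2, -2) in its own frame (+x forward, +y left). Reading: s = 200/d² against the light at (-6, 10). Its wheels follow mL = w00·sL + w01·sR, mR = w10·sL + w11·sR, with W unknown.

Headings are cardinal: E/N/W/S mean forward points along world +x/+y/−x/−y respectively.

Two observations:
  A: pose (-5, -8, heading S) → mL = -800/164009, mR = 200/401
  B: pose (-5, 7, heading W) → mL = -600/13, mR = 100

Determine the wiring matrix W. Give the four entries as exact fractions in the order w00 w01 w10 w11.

1/2 -1/2 0 1

obs A: pose=(-5,-8,S) → sL=200/409, sR=200/401, mL=-800/164009, mR=200/401
obs B: pose=(-5,7,W) → sL=100/13, sR=100, mL=-600/13, mR=100
sensor matrix S = [[200/409, 200/401], [100/13, 100]]; det S = 96080000/2132117
solve [mL_A; mL_B] = S·[w00; w01] and [mR_A; mR_B] = S·[w10; w11]:
  w00 = 1/2, w01 = -1/2, w10 = 0, w11 = 1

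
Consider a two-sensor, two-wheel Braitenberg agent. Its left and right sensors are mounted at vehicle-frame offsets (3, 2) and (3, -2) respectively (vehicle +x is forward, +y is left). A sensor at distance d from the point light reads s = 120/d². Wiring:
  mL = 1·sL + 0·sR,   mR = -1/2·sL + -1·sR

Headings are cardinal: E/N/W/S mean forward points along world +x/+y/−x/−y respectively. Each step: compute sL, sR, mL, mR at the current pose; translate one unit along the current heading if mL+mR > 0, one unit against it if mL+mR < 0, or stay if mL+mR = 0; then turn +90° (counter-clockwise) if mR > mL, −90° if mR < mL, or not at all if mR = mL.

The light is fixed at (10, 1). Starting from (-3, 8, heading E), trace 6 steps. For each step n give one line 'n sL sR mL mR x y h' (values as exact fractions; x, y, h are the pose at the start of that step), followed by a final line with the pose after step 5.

n=0: pose=(-3,8,E); sL=120/181, sR=24/25; mL=120/181, mR=-5844/4525; mL+mR=-2844/4525 → advance -1; mR−mL=-8844/4525 → turn -1·90°
n=1: pose=(-4,8,S); sL=3/4, sR=15/34; mL=3/4, mR=-111/136; mL+mR=-9/136 → advance -1; mR−mL=-213/136 → turn -1·90°
n=2: pose=(-4,9,W); sL=24/65, sR=120/389; mL=24/65, mR=-12468/25285; mL+mR=-3132/25285 → advance -1; mR−mL=-21804/25285 → turn -1·90°
n=3: pose=(-3,9,N); sL=60/173, sR=60/121; mL=60/173, mR=-14010/20933; mL+mR=-6750/20933 → advance -1; mR−mL=-21270/20933 → turn -1·90°
n=4: pose=(-3,8,E); sL=120/181, sR=24/25; mL=120/181, mR=-5844/4525; mL+mR=-2844/4525 → advance -1; mR−mL=-8844/4525 → turn -1·90°
n=5: pose=(-4,8,S); sL=3/4, sR=15/34; mL=3/4, mR=-111/136; mL+mR=-9/136 → advance -1; mR−mL=-213/136 → turn -1·90°

0 120/181 24/25 120/181 -5844/4525 -3 8 E
1 3/4 15/34 3/4 -111/136 -4 8 S
2 24/65 120/389 24/65 -12468/25285 -4 9 W
3 60/173 60/121 60/173 -14010/20933 -3 9 N
4 120/181 24/25 120/181 -5844/4525 -3 8 E
5 3/4 15/34 3/4 -111/136 -4 8 S
final -4 9 W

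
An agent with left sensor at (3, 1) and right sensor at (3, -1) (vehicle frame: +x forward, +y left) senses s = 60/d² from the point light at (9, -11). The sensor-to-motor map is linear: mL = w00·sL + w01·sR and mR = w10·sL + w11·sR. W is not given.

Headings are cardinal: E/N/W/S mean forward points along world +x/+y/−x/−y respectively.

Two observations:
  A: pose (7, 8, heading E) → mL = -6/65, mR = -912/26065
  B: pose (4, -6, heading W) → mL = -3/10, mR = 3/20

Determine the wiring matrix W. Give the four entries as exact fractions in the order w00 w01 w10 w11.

0 -1/2 1 -1

obs A: pose=(7,8,E) → sL=60/401, sR=12/65, mL=-6/65, mR=-912/26065
obs B: pose=(4,-6,W) → sL=3/4, sR=3/5, mL=-3/10, mR=3/20
sensor matrix S = [[60/401, 12/65], [3/4, 3/5]]; det S = -1269/26065
solve [mL_A; mL_B] = S·[w00; w01] and [mR_A; mR_B] = S·[w10; w11]:
  w00 = 0, w01 = -1/2, w10 = 1, w11 = -1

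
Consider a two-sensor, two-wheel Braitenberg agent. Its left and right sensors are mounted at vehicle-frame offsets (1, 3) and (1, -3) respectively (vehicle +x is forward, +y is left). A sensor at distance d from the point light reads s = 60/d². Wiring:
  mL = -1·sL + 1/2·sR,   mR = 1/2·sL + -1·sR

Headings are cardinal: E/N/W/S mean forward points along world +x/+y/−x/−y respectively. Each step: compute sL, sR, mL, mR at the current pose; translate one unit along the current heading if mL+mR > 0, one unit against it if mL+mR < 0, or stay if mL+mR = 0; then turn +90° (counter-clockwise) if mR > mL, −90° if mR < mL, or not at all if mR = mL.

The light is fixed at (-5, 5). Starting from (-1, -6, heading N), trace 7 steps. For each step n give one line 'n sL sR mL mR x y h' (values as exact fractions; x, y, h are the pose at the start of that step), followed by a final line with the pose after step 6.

n=0: pose=(-1,-6,N); sL=60/101, sR=60/149; mL=-5910/15049, mR=-1590/15049; mL+mR=-7500/15049 → advance -1; mR−mL=4320/15049 → turn +1·90°
n=1: pose=(-1,-7,W); sL=10/39, sR=2/3; mL=1/13, mR=-7/13; mL+mR=-6/13 → advance -1; mR−mL=-8/13 → turn -1·90°
n=2: pose=(0,-7,N); sL=12/25, sR=12/37; mL=-294/925, mR=-78/925; mL+mR=-372/925 → advance -1; mR−mL=216/925 → turn +1·90°
n=3: pose=(0,-8,W); sL=15/68, sR=15/29; mL=75/1972, mR=-1605/3944; mL+mR=-1455/3944 → advance -1; mR−mL=-1755/3944 → turn -1·90°
n=4: pose=(1,-8,N); sL=20/51, sR=4/15; mL=-22/85, mR=-6/85; mL+mR=-28/85 → advance -1; mR−mL=16/85 → turn +1·90°
n=5: pose=(1,-9,W); sL=30/157, sR=30/73; mL=165/11461, mR=-3615/11461; mL+mR=-3450/11461 → advance -1; mR−mL=-3780/11461 → turn -1·90°
n=6: pose=(2,-9,N); sL=12/37, sR=60/269; mL=-2118/9953, mR=-606/9953; mL+mR=-2724/9953 → advance -1; mR−mL=1512/9953 → turn +1·90°

0 60/101 60/149 -5910/15049 -1590/15049 -1 -6 N
1 10/39 2/3 1/13 -7/13 -1 -7 W
2 12/25 12/37 -294/925 -78/925 0 -7 N
3 15/68 15/29 75/1972 -1605/3944 0 -8 W
4 20/51 4/15 -22/85 -6/85 1 -8 N
5 30/157 30/73 165/11461 -3615/11461 1 -9 W
6 12/37 60/269 -2118/9953 -606/9953 2 -9 N
final 2 -10 W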